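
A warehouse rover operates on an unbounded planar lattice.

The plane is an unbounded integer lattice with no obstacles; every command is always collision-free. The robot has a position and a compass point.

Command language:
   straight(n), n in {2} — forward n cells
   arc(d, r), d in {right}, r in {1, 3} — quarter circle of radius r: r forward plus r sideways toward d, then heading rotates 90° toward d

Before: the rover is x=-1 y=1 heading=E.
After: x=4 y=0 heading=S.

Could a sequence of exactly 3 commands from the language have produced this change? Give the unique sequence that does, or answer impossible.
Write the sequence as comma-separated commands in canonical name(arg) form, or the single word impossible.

key: position moved to (4,0) AND the heading swung to S — translation plus rotation needed
begin: x=-1 y=1 heading=E
1. straight(2) → x=1 y=1 heading=E
2. straight(2) → x=3 y=1 heading=E
3. arc(right, 1) → x=4 y=0 heading=S
all 27 alternatives checked — unique.

straight(2), straight(2), arc(right, 1)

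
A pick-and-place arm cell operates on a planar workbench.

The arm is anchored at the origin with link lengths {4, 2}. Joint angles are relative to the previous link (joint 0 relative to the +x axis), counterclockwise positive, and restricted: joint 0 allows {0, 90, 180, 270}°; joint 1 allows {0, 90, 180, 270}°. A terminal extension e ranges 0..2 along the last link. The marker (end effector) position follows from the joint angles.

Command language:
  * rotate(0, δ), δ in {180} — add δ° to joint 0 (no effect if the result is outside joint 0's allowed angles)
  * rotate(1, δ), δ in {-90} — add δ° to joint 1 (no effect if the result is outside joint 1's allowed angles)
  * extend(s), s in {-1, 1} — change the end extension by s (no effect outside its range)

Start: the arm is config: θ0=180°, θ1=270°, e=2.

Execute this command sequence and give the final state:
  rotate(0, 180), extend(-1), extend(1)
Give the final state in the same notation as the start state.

t0: config: θ0=180°, θ1=270°, e=2
1. rotate(0, 180) → config: θ0=0°, θ1=270°, e=2
2. extend(-1) → config: θ0=0°, θ1=270°, e=1
3. extend(1) → config: θ0=0°, θ1=270°, e=2

config: θ0=0°, θ1=270°, e=2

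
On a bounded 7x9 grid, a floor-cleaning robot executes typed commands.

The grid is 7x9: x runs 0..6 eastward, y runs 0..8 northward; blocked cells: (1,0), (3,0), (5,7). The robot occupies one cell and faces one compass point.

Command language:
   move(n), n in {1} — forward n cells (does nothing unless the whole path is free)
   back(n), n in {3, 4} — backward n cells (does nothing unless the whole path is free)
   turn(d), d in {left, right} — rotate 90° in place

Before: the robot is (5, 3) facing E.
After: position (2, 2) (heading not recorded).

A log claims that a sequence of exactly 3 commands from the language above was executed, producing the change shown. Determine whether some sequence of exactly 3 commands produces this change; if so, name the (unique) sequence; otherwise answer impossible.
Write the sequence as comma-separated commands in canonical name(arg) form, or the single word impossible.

key: order matters: swapping back(3) and move(1) lands elsewhere
t0: (5, 3) facing E
step 1 (back(3)): (2, 3) facing E
step 2 (turn(right)): (2, 3) facing S
step 3 (move(1)): (2, 2) facing S
all 125 alternatives checked — unique.

back(3), turn(right), move(1)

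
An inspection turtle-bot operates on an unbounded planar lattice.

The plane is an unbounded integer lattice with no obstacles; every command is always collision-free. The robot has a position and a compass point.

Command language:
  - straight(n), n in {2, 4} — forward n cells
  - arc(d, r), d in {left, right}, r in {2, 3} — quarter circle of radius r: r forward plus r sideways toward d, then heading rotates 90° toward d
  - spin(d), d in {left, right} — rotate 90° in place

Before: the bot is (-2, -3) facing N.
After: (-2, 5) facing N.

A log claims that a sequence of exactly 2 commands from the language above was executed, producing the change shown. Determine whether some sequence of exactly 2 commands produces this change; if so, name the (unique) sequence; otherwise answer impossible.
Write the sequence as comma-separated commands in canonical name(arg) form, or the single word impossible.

straight(4), straight(4)

key: still facing N at the end — nothing in the sequence rotates
t0: (-2, -3) facing N
1. straight(4) → (-2, 1) facing N
2. straight(4) → (-2, 5) facing N
all 64 alternatives checked — unique.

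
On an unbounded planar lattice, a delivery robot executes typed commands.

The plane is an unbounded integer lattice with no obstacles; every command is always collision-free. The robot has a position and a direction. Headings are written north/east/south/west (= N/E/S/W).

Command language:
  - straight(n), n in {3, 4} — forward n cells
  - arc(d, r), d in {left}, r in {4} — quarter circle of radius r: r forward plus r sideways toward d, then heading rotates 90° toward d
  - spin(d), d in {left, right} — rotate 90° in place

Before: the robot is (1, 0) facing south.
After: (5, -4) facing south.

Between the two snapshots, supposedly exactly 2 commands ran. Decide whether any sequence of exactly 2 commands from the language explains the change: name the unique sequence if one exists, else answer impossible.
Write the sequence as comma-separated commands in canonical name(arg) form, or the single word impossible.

arc(left, 4), spin(right)

key: heading stays S — rotations cancel among the 2 commands
initial: (1, 0) facing south
[1] after arc(left, 4): (5, -4) facing east
[2] after spin(right): (5, -4) facing south
no other 2-command option fits: unique.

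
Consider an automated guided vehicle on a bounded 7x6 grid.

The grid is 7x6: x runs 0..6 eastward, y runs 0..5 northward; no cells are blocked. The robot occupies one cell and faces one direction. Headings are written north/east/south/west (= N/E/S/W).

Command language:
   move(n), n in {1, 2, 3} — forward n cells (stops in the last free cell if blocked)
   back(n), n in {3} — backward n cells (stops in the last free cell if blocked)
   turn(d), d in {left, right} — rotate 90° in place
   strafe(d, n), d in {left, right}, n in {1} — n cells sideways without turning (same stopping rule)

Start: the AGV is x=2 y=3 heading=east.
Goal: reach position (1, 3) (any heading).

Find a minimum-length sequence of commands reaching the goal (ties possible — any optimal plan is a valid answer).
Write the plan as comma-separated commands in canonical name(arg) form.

move(2), back(3)

start: x=2 y=3 heading=east
t=1 move(2) ⇒ x=4 y=3 heading=east
t=2 back(3) ⇒ x=1 y=3 heading=east
minimal: 2 command(s), checked below 2.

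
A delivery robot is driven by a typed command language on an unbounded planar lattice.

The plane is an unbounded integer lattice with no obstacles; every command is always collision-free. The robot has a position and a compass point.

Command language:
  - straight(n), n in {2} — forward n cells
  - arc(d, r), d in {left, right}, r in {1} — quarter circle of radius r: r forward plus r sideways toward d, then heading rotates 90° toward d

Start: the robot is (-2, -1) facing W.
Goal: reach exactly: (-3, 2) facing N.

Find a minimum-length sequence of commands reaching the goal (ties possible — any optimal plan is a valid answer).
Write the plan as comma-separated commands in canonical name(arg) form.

t0: (-2, -1) facing W
[1] after arc(right, 1): (-3, 0) facing N
[2] after straight(2): (-3, 2) facing N
nothing shorter than 2 reaches the goal.

arc(right, 1), straight(2)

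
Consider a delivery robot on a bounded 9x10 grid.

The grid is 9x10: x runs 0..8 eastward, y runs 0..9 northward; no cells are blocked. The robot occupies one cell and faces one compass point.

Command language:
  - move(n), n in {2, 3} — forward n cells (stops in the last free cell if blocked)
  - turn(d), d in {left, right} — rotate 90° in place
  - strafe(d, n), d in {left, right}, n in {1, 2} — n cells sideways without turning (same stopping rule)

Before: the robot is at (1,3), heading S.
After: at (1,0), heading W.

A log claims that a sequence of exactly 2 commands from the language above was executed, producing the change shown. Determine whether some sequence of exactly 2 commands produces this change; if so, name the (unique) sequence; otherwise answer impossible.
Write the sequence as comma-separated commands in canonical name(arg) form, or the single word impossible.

move(3), turn(right)

key: cell and facing (now W) both changed — the 2 commands mix motion and turning
start: at (1,3), heading S
t=1 move(3) ⇒ at (1,0), heading S
t=2 turn(right) ⇒ at (1,0), heading W
all 64 alternatives checked — unique.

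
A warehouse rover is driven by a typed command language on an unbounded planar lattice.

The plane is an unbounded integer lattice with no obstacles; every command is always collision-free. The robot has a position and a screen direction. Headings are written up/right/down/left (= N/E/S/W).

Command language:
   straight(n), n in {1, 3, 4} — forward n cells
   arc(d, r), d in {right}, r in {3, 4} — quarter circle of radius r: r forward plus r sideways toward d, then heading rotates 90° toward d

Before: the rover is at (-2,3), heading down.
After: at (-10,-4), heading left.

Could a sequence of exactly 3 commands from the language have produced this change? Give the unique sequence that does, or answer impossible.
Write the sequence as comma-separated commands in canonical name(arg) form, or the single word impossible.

key: running straight(4) before straight(3) would end elsewhere — order is forced
from: at (-2,3), heading down
t=1 straight(3) ⇒ at (-2,0), heading down
t=2 arc(right, 4) ⇒ at (-6,-4), heading left
t=3 straight(4) ⇒ at (-10,-4), heading left
no rival 3-sequence matches.

straight(3), arc(right, 4), straight(4)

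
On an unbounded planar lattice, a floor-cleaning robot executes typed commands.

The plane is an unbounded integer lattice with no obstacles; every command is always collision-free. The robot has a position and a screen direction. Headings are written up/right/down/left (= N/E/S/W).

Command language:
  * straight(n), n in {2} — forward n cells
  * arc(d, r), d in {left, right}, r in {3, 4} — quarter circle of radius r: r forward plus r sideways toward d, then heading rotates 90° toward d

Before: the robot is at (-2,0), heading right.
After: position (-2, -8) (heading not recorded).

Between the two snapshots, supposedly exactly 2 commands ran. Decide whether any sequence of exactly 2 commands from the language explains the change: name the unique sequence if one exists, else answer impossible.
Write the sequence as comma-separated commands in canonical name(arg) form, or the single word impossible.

t0: at (-2,0), heading right
step 1 (arc(right, 4)): at (2,-4), heading down
step 2 (arc(right, 4)): at (-2,-8), heading left
no other 2-command option fits: unique.

arc(right, 4), arc(right, 4)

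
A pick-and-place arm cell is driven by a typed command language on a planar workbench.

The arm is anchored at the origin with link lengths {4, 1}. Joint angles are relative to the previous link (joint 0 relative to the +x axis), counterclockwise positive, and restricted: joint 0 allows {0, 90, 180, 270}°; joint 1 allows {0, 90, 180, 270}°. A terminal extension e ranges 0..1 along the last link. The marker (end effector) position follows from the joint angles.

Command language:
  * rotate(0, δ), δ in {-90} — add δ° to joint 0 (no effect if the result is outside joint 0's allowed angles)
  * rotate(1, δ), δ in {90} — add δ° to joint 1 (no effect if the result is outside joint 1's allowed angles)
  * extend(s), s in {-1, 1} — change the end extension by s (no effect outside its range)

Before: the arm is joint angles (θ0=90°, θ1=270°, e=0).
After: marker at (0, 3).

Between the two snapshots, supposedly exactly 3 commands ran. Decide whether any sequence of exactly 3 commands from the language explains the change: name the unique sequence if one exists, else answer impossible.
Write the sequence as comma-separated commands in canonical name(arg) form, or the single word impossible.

rotate(1, 90), rotate(1, 90), rotate(1, 90)

from: joint angles (θ0=90°, θ1=270°, e=0)
step 1 (rotate(1, 90)): joint angles (θ0=90°, θ1=0°, e=0)
step 2 (rotate(1, 90)): joint angles (θ0=90°, θ1=90°, e=0)
step 3 (rotate(1, 90)): joint angles (θ0=90°, θ1=180°, e=0)
no other 3-command option fits: unique.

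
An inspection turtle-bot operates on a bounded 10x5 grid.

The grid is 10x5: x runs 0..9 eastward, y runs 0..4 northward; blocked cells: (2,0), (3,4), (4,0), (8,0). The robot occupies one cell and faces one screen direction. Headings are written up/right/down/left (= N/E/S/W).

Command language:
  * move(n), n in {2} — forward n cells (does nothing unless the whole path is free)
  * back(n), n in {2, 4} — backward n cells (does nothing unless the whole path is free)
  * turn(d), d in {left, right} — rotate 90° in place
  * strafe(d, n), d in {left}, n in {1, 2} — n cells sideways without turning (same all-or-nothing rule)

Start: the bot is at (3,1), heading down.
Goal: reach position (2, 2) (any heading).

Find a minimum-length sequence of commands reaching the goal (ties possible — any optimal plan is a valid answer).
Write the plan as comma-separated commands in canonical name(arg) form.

begin: at (3,1), heading down
step 1 (turn(left)): at (3,1), heading right
step 2 (strafe(left, 1)): at (3,2), heading right
step 3 (turn(left)): at (3,2), heading up
step 4 (strafe(left, 1)): at (2,2), heading up
no 3-step plan works, so 4 is optimal.

turn(left), strafe(left, 1), turn(left), strafe(left, 1)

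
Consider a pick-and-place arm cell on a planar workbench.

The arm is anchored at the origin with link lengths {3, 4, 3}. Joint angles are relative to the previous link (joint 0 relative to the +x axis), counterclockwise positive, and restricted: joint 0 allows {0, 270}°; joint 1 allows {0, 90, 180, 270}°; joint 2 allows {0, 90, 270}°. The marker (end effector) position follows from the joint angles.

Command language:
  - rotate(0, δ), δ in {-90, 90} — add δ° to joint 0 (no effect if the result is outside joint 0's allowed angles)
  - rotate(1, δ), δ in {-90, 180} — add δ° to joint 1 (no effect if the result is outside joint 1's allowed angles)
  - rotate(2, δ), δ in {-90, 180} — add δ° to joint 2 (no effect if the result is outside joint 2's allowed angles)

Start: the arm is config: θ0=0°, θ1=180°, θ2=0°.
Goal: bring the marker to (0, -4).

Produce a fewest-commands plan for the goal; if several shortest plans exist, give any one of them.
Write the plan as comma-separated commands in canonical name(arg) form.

rotate(2, -90), rotate(1, 180), rotate(1, -90)

initial: config: θ0=0°, θ1=180°, θ2=0°
[1] after rotate(2, -90): config: θ0=0°, θ1=180°, θ2=270°
[2] after rotate(1, 180): config: θ0=0°, θ1=0°, θ2=270°
[3] after rotate(1, -90): config: θ0=0°, θ1=270°, θ2=270°
nothing shorter than 3 reaches the goal.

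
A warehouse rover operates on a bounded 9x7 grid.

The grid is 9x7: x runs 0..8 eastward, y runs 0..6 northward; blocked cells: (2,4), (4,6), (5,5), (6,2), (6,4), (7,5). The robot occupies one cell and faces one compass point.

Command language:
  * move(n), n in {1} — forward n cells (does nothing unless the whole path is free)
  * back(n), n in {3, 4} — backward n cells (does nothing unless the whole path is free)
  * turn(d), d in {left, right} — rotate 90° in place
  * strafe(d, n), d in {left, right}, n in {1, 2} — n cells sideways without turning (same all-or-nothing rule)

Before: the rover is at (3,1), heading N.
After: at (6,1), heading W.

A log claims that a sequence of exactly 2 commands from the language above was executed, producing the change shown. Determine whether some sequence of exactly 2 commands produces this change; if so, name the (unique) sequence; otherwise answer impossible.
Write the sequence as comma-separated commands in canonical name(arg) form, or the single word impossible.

turn(left), back(3)

key: cell and facing (now W) both changed — the 2 commands mix motion and turning
from: at (3,1), heading N
1. turn(left) → at (3,1), heading W
2. back(3) → at (6,1), heading W
all 81 alternatives checked — unique.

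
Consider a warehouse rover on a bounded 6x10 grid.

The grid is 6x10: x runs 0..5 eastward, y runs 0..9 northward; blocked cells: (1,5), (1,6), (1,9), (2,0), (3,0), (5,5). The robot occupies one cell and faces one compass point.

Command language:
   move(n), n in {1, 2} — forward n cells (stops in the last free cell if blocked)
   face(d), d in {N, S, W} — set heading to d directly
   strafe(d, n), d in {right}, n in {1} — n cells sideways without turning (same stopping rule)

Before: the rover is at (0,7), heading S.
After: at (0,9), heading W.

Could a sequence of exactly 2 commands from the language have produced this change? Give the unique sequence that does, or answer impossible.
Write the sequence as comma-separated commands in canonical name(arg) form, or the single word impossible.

impossible

checked all 2-command options: none fits.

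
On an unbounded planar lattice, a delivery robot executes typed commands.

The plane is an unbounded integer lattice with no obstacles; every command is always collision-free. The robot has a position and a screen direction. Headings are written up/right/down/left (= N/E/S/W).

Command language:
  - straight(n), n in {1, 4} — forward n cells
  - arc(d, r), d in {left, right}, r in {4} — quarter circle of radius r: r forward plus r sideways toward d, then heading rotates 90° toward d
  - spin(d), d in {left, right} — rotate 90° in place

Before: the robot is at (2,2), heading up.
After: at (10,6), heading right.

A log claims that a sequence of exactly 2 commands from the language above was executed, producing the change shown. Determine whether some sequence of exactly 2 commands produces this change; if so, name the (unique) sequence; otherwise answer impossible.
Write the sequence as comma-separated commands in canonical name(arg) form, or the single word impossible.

key: cell and facing (now E) both changed — the 2 commands mix motion and turning
t0: at (2,2), heading up
[1] after arc(right, 4): at (6,6), heading right
[2] after straight(4): at (10,6), heading right
all 36 alternatives checked — unique.

arc(right, 4), straight(4)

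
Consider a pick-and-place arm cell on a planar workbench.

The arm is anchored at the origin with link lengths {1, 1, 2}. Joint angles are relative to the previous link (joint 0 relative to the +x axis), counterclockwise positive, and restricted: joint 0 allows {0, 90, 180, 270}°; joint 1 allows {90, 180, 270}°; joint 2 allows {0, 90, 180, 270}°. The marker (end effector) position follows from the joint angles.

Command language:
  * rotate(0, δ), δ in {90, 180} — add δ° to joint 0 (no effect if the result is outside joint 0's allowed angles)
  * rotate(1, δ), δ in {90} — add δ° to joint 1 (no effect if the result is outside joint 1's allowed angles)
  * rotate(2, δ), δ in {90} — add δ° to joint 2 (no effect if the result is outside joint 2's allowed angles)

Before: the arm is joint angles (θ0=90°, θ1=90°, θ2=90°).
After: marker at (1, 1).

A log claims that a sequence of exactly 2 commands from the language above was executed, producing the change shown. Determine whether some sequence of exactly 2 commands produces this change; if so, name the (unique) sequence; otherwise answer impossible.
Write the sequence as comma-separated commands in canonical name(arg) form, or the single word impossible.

rotate(0, 90), rotate(0, 90)

initial: joint angles (θ0=90°, θ1=90°, θ2=90°)
[1] after rotate(0, 90): joint angles (θ0=180°, θ1=90°, θ2=90°)
[2] after rotate(0, 90): joint angles (θ0=270°, θ1=90°, θ2=90°)
all 16 alternatives checked — unique.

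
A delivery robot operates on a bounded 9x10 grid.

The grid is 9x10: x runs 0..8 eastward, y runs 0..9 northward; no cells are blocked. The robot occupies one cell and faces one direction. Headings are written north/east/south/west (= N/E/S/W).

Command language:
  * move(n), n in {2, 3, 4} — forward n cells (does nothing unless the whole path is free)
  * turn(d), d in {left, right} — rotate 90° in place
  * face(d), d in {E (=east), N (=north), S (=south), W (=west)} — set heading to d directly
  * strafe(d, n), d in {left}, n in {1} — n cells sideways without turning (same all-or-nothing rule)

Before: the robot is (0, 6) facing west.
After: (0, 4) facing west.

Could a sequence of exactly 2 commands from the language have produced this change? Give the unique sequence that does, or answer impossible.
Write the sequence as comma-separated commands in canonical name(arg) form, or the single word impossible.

key: still facing W at the end — nothing in the sequence rotates
initial: (0, 6) facing west
1. strafe(left, 1) → (0, 5) facing west
2. strafe(left, 1) → (0, 4) facing west
uniquely the one of 100 2-step routes that fits.

strafe(left, 1), strafe(left, 1)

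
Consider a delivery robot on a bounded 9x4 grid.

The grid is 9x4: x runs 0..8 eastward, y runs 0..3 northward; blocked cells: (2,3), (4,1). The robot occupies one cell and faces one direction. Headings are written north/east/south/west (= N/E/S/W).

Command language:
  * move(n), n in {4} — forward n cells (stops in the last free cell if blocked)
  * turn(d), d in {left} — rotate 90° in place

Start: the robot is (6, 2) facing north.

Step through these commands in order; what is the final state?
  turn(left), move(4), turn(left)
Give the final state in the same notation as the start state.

begin: (6, 2) facing north
[1] after turn(left): (6, 2) facing west
[2] after move(4): (2, 2) facing west
[3] after turn(left): (2, 2) facing south

(2, 2) facing south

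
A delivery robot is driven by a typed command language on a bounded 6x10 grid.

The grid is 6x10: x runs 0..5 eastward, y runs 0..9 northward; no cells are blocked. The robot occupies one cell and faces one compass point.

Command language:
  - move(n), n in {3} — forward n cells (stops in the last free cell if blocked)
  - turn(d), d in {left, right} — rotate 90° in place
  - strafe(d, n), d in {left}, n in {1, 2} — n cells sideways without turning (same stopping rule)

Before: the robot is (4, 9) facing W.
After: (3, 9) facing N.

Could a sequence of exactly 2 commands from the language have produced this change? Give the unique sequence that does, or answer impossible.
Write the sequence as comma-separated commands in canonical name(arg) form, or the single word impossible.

turn(right), strafe(left, 1)

key: running strafe(left, 1) before turn(right) would end elsewhere — order is forced
from: (4, 9) facing W
[1] after turn(right): (4, 9) facing N
[2] after strafe(left, 1): (3, 9) facing N
uniquely the one of 25 2-step routes that fits.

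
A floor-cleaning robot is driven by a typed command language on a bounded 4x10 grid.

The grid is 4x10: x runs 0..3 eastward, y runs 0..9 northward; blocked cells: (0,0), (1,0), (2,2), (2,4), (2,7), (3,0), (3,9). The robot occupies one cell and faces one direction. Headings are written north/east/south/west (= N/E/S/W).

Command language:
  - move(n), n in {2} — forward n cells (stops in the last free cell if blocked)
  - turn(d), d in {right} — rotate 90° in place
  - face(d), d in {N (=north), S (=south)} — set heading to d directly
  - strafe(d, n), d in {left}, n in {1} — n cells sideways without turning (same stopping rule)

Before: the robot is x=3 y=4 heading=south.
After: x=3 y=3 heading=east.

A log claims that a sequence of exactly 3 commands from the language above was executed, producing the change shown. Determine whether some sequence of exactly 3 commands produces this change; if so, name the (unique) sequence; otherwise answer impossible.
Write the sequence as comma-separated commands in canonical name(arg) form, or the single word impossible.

impossible

every 3-command combo misses the target.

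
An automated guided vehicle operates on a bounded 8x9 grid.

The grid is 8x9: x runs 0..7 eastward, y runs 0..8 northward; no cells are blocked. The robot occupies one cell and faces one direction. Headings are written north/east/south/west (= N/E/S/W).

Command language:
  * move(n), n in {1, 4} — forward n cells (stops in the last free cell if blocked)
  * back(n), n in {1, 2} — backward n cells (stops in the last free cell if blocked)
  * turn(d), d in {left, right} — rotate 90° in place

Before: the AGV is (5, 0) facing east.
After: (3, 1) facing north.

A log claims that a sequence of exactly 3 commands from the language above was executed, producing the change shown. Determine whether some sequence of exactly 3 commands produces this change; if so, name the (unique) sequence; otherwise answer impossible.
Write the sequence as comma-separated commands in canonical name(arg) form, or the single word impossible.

back(2), turn(left), move(1)

key: cell and facing (now N) both changed — the 3 commands mix motion and turning
t0: (5, 0) facing east
[1] after back(2): (3, 0) facing east
[2] after turn(left): (3, 0) facing north
[3] after move(1): (3, 1) facing north
all 216 alternatives checked — unique.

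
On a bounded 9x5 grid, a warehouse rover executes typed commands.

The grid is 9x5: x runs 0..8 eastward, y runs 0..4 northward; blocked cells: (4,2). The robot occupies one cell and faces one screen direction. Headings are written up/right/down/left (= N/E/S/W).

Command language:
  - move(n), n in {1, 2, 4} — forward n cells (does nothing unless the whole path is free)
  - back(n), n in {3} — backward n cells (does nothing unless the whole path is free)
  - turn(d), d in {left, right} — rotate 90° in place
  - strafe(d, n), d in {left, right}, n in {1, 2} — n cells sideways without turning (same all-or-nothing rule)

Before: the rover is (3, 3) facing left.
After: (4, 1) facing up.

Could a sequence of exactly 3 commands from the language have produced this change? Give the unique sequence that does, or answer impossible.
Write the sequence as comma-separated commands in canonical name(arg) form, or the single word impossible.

key: position moved to (4,1) AND the heading swung to N — translation plus rotation needed
t0: (3, 3) facing left
[1] after strafe(left, 2): (3, 1) facing left
[2] after turn(right): (3, 1) facing up
[3] after strafe(right, 1): (4, 1) facing up
uniquely the one of 1000 3-step routes that fits.

strafe(left, 2), turn(right), strafe(right, 1)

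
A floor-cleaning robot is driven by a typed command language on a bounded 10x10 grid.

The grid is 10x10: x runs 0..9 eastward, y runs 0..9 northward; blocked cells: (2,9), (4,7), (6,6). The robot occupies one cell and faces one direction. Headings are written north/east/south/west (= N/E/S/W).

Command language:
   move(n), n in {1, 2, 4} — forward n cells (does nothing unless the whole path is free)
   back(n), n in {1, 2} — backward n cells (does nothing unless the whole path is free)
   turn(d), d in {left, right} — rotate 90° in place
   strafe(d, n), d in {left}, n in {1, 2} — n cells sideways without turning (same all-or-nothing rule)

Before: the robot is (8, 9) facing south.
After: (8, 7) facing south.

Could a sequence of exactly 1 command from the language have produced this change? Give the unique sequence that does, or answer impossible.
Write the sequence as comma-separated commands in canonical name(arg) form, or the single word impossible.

move(2)

key: still facing S — the one step turns nothing
start: (8, 9) facing south
step 1 (move(2)): (8, 7) facing south
uniquely the one of 9 1-step routes that fits.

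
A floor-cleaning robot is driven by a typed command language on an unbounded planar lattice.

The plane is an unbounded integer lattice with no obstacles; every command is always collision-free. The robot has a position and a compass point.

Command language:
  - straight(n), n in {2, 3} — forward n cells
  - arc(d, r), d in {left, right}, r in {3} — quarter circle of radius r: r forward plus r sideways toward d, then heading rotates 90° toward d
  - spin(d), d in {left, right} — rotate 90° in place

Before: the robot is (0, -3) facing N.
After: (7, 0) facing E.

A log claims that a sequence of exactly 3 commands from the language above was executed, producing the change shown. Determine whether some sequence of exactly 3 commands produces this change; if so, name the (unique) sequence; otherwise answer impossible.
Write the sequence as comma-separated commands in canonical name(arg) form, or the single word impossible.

arc(right, 3), straight(2), straight(2)

key: running straight(2) before arc(right, 3) would end elsewhere — order is forced
t0: (0, -3) facing N
t=1 arc(right, 3) ⇒ (3, 0) facing E
t=2 straight(2) ⇒ (5, 0) facing E
t=3 straight(2) ⇒ (7, 0) facing E
all 216 alternatives checked — unique.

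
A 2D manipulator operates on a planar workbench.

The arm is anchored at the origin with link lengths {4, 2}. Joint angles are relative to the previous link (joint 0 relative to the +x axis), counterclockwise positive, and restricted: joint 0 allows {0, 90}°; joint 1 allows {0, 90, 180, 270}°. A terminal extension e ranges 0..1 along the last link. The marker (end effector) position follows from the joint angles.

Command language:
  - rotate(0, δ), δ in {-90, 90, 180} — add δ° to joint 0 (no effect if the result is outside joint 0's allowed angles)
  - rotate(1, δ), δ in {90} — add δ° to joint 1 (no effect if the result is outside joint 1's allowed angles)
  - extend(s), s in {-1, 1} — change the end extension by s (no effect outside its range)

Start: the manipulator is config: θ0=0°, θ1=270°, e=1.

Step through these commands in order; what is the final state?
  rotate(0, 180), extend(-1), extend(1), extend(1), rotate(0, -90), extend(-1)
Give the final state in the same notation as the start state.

config: θ0=0°, θ1=270°, e=0

start: config: θ0=0°, θ1=270°, e=1
step 1 (rotate(0, 180)): config: θ0=0°, θ1=270°, e=1
step 2 (extend(-1)): config: θ0=0°, θ1=270°, e=0
step 3 (extend(1)): config: θ0=0°, θ1=270°, e=1
step 4 (extend(1)): config: θ0=0°, θ1=270°, e=1
step 5 (rotate(0, -90)): config: θ0=0°, θ1=270°, e=1
step 6 (extend(-1)): config: θ0=0°, θ1=270°, e=0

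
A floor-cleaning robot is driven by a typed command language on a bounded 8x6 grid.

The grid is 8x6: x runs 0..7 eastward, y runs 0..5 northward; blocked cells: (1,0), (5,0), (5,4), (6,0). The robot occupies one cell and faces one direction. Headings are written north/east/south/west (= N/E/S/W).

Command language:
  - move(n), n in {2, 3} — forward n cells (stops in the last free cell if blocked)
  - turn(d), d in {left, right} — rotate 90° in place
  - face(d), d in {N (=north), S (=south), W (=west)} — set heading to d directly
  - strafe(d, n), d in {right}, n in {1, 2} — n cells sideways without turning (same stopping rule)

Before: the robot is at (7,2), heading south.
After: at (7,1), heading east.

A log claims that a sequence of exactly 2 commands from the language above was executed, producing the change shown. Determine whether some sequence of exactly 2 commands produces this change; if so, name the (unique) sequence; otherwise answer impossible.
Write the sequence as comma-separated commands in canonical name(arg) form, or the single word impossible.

turn(left), strafe(right, 1)

key: order matters: swapping turn(left) and strafe(right, 1) lands elsewhere
begin: at (7,2), heading south
[1] after turn(left): at (7,2), heading east
[2] after strafe(right, 1): at (7,1), heading east
all 81 alternatives checked — unique.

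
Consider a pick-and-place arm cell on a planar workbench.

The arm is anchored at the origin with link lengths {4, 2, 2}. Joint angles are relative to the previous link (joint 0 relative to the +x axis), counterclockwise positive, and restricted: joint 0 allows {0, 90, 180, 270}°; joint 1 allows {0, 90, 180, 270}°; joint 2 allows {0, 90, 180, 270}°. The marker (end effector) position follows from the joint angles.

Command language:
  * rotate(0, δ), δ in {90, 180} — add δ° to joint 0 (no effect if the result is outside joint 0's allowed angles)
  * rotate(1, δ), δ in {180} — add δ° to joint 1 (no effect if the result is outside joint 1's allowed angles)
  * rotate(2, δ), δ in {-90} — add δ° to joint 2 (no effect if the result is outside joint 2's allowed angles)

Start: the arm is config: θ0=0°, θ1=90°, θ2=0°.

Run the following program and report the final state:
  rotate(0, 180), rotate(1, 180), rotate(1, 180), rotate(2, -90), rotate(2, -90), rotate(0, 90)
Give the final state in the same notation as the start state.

t0: config: θ0=0°, θ1=90°, θ2=0°
step 1 (rotate(0, 180)): config: θ0=180°, θ1=90°, θ2=0°
step 2 (rotate(1, 180)): config: θ0=180°, θ1=270°, θ2=0°
step 3 (rotate(1, 180)): config: θ0=180°, θ1=90°, θ2=0°
step 4 (rotate(2, -90)): config: θ0=180°, θ1=90°, θ2=270°
step 5 (rotate(2, -90)): config: θ0=180°, θ1=90°, θ2=180°
step 6 (rotate(0, 90)): config: θ0=270°, θ1=90°, θ2=180°

config: θ0=270°, θ1=90°, θ2=180°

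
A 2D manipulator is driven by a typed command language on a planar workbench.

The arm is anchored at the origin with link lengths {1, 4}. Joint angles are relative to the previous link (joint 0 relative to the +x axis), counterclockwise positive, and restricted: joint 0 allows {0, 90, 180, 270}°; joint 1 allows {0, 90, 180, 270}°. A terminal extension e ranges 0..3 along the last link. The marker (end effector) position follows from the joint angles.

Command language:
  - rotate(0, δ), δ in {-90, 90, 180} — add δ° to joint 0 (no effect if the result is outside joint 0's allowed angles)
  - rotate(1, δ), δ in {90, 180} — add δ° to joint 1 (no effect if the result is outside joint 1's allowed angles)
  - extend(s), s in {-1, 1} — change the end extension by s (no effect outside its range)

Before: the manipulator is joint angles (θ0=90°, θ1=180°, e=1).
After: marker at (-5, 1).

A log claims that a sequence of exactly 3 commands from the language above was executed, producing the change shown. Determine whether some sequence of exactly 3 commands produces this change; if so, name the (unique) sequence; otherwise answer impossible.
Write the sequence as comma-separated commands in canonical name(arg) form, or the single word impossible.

rotate(1, 90), rotate(1, 90), rotate(1, 90)

t0: joint angles (θ0=90°, θ1=180°, e=1)
step 1 (rotate(1, 90)): joint angles (θ0=90°, θ1=270°, e=1)
step 2 (rotate(1, 90)): joint angles (θ0=90°, θ1=0°, e=1)
step 3 (rotate(1, 90)): joint angles (θ0=90°, θ1=90°, e=1)
uniquely the one of 343 3-step routes that fits.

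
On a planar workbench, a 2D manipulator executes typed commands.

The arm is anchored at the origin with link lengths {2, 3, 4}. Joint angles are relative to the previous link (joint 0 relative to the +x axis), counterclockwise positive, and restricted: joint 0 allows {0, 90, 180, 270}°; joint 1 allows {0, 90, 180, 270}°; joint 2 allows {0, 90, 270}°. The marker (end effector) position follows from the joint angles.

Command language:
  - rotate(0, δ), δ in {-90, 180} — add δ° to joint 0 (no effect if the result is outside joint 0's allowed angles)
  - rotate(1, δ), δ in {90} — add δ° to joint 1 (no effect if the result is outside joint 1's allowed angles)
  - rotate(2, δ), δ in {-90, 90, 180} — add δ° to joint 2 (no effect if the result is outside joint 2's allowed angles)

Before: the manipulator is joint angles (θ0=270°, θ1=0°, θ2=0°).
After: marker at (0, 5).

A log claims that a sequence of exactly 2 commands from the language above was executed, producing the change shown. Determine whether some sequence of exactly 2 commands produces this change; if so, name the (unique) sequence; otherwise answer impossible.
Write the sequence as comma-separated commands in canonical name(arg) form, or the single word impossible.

start: joint angles (θ0=270°, θ1=0°, θ2=0°)
t=1 rotate(1, 90) ⇒ joint angles (θ0=270°, θ1=90°, θ2=0°)
t=2 rotate(1, 90) ⇒ joint angles (θ0=270°, θ1=180°, θ2=0°)
uniquely the one of 36 2-step routes that fits.

rotate(1, 90), rotate(1, 90)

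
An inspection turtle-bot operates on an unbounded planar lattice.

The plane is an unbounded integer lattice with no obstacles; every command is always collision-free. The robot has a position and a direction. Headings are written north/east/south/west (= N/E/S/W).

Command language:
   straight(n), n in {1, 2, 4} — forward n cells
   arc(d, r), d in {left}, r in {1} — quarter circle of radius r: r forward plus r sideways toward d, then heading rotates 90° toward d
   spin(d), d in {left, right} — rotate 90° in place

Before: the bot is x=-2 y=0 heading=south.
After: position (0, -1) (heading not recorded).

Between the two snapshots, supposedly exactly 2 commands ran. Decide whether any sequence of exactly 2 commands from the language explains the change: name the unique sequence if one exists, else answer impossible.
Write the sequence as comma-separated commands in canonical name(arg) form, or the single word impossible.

key: order matters: swapping arc(left, 1) and straight(1) lands elsewhere
t0: x=-2 y=0 heading=south
1. arc(left, 1) → x=-1 y=-1 heading=east
2. straight(1) → x=0 y=-1 heading=east
no other 2-command option fits: unique.

arc(left, 1), straight(1)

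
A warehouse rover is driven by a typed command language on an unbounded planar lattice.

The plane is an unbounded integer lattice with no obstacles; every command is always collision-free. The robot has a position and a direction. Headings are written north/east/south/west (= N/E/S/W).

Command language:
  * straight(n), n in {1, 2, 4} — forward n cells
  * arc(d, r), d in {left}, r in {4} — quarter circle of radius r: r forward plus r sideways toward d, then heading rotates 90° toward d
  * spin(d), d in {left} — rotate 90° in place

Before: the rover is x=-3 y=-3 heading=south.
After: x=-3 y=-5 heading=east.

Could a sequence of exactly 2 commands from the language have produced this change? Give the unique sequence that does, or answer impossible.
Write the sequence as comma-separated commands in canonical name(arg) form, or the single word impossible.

key: order matters: swapping straight(2) and spin(left) lands elsewhere
start: x=-3 y=-3 heading=south
1. straight(2) → x=-3 y=-5 heading=south
2. spin(left) → x=-3 y=-5 heading=east
all 25 alternatives checked — unique.

straight(2), spin(left)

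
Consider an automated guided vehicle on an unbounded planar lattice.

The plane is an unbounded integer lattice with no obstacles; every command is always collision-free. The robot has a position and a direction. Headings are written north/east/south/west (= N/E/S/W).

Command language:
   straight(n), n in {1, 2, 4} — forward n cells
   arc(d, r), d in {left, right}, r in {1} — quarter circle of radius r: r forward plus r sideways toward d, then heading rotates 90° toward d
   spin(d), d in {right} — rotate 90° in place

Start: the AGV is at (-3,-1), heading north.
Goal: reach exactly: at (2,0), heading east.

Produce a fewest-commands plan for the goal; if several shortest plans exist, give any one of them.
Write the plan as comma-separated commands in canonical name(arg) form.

arc(right, 1), straight(4)

initial: at (-3,-1), heading north
[1] after arc(right, 1): at (-2,0), heading east
[2] after straight(4): at (2,0), heading east
shorter routes all fall short; 2 is best.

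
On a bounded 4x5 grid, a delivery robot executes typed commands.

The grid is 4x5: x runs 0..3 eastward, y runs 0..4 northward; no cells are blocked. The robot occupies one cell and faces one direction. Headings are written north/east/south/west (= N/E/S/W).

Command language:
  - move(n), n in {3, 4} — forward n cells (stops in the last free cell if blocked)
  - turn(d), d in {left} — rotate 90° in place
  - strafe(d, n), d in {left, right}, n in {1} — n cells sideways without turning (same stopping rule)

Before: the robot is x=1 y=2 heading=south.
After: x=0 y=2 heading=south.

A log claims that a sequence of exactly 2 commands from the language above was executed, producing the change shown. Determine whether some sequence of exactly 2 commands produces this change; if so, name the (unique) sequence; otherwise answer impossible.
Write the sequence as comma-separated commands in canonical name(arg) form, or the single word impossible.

key: the second strafe(right, 1) runs into the grid edge before its full distance
t0: x=1 y=2 heading=south
t=1 strafe(right, 1) ⇒ x=0 y=2 heading=south
t=2 strafe(right, 1) ⇒ x=0 y=2 heading=south
all 25 alternatives checked — unique.

strafe(right, 1), strafe(right, 1)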